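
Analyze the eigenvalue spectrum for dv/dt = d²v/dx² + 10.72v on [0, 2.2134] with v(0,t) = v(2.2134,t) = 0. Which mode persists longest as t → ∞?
Eigenvalues: λₙ = n²π²/2.2134² - 10.72.
First three modes:
  n=1: λ₁ = π²/2.2134² - 10.72 ≈ -8.705
  n=2: λ₂ = 4π²/2.2134² - 10.72 ≈ -2.662
  n=3: λ₃ = 9π²/2.2134² - 10.72 ≈ 7.411
Since π²/2.2134² ≈ 2.015 < 10.72, λ₁ < 0.
The n=1 mode grows fastest (−λₙ is largest for n=1) → dominates.
Asymptotic: v ~ c₁ sin(πx/2.2134) e^{8.705t} (exponential growth at rate −λ₁ ≈ 8.705).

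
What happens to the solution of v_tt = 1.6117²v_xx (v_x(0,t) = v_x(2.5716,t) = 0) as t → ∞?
v oscillates about a mean that drifts linearly in t (generically unbounded; no decay). There is no damping, so the nonconstant modes persist as standing waves (energy conserved, no decay). But with Neumann conditions at both ends the constant mode has eigenvalue 0: the spatial mean M(t) of v satisfies M'' = 0, so M(t) = M(0) + M'(0)·t. Unless the initial velocity has zero mean (∫v_t(x,0)dx = 0), the solution grows linearly in t (unbounded, though not exponentially); if it does have zero mean, the solution stays bounded and simply oscillates.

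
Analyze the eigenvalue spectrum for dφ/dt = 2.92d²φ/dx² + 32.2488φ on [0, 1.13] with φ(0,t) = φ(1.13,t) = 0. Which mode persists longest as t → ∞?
Eigenvalues: λₙ = 2.92n²π²/1.13² - 32.2488.
First three modes:
  n=1: λ₁ = 2.92π²/1.13² - 32.2488 ≈ -9.679
  n=2: λ₂ = 11.68π²/1.13² - 32.2488 ≈ 58.03
  n=3: λ₃ = 26.28π²/1.13² - 32.2488 ≈ 170.878
Since 2.92π²/1.13² ≈ 22.57 < 32.2488, λ₁ < 0.
The n=1 mode grows fastest (−λₙ is largest for n=1) → dominates.
Asymptotic: φ ~ c₁ sin(πx/1.13) e^{9.679t} (exponential growth at rate −λ₁ ≈ 9.679).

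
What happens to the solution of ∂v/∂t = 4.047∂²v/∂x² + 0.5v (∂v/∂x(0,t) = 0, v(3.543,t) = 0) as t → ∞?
v → 0. Diffusion dominates reaction (r=0.5 < κπ²/(4L²)≈0.8); solution decays.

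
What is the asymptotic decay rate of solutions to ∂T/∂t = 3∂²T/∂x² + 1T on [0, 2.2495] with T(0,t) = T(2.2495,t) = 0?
Eigenvalues: λₙ = 3n²π²/2.2495² - 1.
First three modes:
  n=1: λ₁ = 3π²/2.2495² - 1 ≈ 4.851
  n=2: λ₂ = 12π²/2.2495² - 1 ≈ 22.405
  n=3: λ₃ = 27π²/2.2495² - 1 ≈ 51.661
Since 3π²/2.2495² ≈ 5.851 > 1, all λₙ > 0.
The n=1 mode decays slowest → dominates as t → ∞.
Asymptotic: T ~ c₁ sin(πx/2.2495) e^{-λ₁t} with decay rate λ₁ ≈ 4.851.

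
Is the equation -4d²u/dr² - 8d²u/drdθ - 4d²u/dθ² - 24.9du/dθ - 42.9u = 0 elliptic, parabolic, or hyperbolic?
Computing B² - 4AC with A = -4, B = -8, C = -4: discriminant = 0 (zero). Answer: parabolic.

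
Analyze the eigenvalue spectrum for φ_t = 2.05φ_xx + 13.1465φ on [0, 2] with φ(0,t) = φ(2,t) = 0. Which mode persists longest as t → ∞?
Eigenvalues: λₙ = 2.05n²π²/2² - 13.1465.
First three modes:
  n=1: λ₁ = 2.05π²/2² - 13.1465 ≈ -8.088
  n=2: λ₂ = 8.2π²/2² - 13.1465 ≈ 7.086
  n=3: λ₃ = 18.45π²/2² - 13.1465 ≈ 32.377
Since 2.05π²/2² ≈ 5.058 < 13.1465, λ₁ < 0.
The n=1 mode grows fastest (−λₙ is largest for n=1) → dominates.
Asymptotic: φ ~ c₁ sin(πx/2) e^{8.088t} (exponential growth at rate −λ₁ ≈ 8.088).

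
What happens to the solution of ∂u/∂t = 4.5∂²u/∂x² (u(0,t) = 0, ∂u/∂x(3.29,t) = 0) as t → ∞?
u → 0. Heat escapes through the Dirichlet boundary.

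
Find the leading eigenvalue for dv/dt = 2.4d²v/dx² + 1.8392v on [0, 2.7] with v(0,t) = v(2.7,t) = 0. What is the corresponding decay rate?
Eigenvalues: λₙ = 2.4n²π²/2.7² - 1.8392.
First three modes:
  n=1: λ₁ = 2.4π²/2.7² - 1.8392 ≈ 1.41
  n=2: λ₂ = 9.6π²/2.7² - 1.8392 ≈ 11.158
  n=3: λ₃ = 21.6π²/2.7² - 1.8392 ≈ 27.404
Since 2.4π²/2.7² ≈ 3.249 > 1.8392, all λₙ > 0.
The n=1 mode decays slowest → dominates as t → ∞.
Asymptotic: v ~ c₁ sin(πx/2.7) e^{-λ₁t} with decay rate λ₁ ≈ 1.41.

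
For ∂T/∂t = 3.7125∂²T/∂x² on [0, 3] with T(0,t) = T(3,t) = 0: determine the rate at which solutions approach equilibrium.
Eigenvalues: λₙ = 3.7125n²π²/3².
First three modes:
  n=1: λ₁ = 3.7125π²/3² ≈ 4.071
  n=2: λ₂ = 14.85π²/3² ≈ 16.285 (4× faster decay)
  n=3: λ₃ = 33.4125π²/3² ≈ 36.641 (9× faster decay)
As t → ∞, higher modes decay exponentially faster. The n=1 mode dominates: T ~ c₁ sin(πx/3) e^{-λ₁t}.
Decay rate: λ₁ = 3.7125π²/3² ≈ 4.071.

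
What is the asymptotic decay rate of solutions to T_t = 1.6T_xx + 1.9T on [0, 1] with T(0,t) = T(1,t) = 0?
Eigenvalues: λₙ = 1.6n²π²/1² - 1.9.
First three modes:
  n=1: λ₁ = 1.6π² - 1.9 ≈ 13.891
  n=2: λ₂ = 6.4π² - 1.9 ≈ 61.265
  n=3: λ₃ = 14.4π² - 1.9 ≈ 140.222
Since 1.6π² ≈ 15.791 > 1.9, all λₙ > 0.
The n=1 mode decays slowest → dominates as t → ∞.
Asymptotic: T ~ c₁ sin(πx/1) e^{-λ₁t} with decay rate λ₁ ≈ 13.891.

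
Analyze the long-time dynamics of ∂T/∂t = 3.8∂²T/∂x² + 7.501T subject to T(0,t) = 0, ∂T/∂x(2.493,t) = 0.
Long-time behavior: T grows unboundedly. Reaction dominates diffusion (r=7.501 > κπ²/(4L²)≈1.51); solution grows exponentially.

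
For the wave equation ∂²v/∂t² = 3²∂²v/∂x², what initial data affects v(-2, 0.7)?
Domain of dependence: [-4.1, 0.1]. Signals travel at speed 3, so data within |x - -2| ≤ 3·0.7 = 2.1 can reach the point.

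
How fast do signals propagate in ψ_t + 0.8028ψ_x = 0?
Speed = 0.8028. Information travels along x - 0.8028t = const (rightward).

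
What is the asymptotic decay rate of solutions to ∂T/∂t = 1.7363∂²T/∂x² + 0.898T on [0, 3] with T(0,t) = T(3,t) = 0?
Eigenvalues: λₙ = 1.7363n²π²/3² - 0.898.
First three modes:
  n=1: λ₁ = 1.7363π²/3² - 0.898 ≈ 1.006
  n=2: λ₂ = 6.9452π²/3² - 0.898 ≈ 6.718
  n=3: λ₃ = 15.6267π²/3² - 0.898 ≈ 16.239
Since 1.7363π²/3² ≈ 1.904 > 0.898, all λₙ > 0.
The n=1 mode decays slowest → dominates as t → ∞.
Asymptotic: T ~ c₁ sin(πx/3) e^{-λ₁t} with decay rate λ₁ ≈ 1.006.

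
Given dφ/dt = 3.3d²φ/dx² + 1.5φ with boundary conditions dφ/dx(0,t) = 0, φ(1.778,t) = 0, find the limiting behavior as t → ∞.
φ → 0. Diffusion dominates reaction (r=1.5 < κπ²/(4L²)≈2.58); solution decays.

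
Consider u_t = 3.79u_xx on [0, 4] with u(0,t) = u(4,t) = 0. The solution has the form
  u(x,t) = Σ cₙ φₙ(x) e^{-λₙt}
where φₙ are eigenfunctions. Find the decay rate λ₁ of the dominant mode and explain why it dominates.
Eigenvalues: λₙ = 3.79n²π²/4².
First three modes:
  n=1: λ₁ = 3.79π²/4² ≈ 2.338
  n=2: λ₂ = 15.16π²/4² ≈ 9.351 (4× faster decay)
  n=3: λ₃ = 34.11π²/4² ≈ 21.041 (9× faster decay)
As t → ∞, higher modes decay exponentially faster. The n=1 mode dominates: u ~ c₁ sin(πx/4) e^{-λ₁t}.
Decay rate: λ₁ = 3.79π²/4² ≈ 2.338.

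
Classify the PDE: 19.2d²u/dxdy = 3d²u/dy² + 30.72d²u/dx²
Rewriting in standard form: -30.72d²u/dx² + 19.2d²u/dxdy - 3d²u/dy² = 0. A = -30.72, B = 19.2, C = -3. Discriminant B² - 4AC = 0. Since 0 = 0, parabolic.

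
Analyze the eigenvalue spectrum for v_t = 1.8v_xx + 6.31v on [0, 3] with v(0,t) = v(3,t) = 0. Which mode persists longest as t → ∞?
Eigenvalues: λₙ = 1.8n²π²/3² - 6.31.
First three modes:
  n=1: λ₁ = 1.8π²/3² - 6.31 ≈ -4.336
  n=2: λ₂ = 7.2π²/3² - 6.31 ≈ 1.586
  n=3: λ₃ = 16.2π²/3² - 6.31 ≈ 11.455
Since 1.8π²/3² ≈ 1.974 < 6.31, λ₁ < 0.
The n=1 mode grows fastest (−λₙ is largest for n=1) → dominates.
Asymptotic: v ~ c₁ sin(πx/3) e^{4.336t} (exponential growth at rate −λ₁ ≈ 4.336).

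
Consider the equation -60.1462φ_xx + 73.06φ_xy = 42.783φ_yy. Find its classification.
Rewriting in standard form: -60.1462φ_xx + 73.06φ_xy - 42.783φ_yy = 0. Elliptic. (A = -60.1462, B = 73.06, C = -42.783 gives B² - 4AC = -4955.1758984.)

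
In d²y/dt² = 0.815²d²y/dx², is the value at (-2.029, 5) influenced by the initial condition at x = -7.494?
No. The domain of dependence is [-6.104, 2.046], and -7.494 is outside this interval.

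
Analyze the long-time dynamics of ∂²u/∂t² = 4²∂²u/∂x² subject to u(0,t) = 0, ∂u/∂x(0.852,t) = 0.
Long-time behavior: u oscillates (no decay). Energy is conserved; the solution oscillates indefinitely as standing waves.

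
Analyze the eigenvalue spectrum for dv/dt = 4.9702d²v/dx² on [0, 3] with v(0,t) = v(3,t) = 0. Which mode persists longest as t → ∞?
Eigenvalues: λₙ = 4.9702n²π²/3².
First three modes:
  n=1: λ₁ = 4.9702π²/3² ≈ 5.45
  n=2: λ₂ = 19.8808π²/3² ≈ 21.802 (4× faster decay)
  n=3: λ₃ = 44.7318π²/3² ≈ 49.054 (9× faster decay)
As t → ∞, higher modes decay exponentially faster. The n=1 mode dominates: v ~ c₁ sin(πx/3) e^{-λ₁t}.
Decay rate: λ₁ = 4.9702π²/3² ≈ 5.45.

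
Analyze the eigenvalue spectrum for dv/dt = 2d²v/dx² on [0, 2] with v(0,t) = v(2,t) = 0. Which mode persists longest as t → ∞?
Eigenvalues: λₙ = 2n²π²/2².
First three modes:
  n=1: λ₁ = 2π²/2² ≈ 4.935
  n=2: λ₂ = 8π²/2² ≈ 19.739 (4× faster decay)
  n=3: λ₃ = 18π²/2² ≈ 44.413 (9× faster decay)
As t → ∞, higher modes decay exponentially faster. The n=1 mode dominates: v ~ c₁ sin(πx/2) e^{-λ₁t}.
Decay rate: λ₁ = 2π²/2² ≈ 4.935.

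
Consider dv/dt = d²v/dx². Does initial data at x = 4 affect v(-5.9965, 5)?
Yes, for any finite x. The heat equation has infinite propagation speed, so all initial data affects all points at any t > 0.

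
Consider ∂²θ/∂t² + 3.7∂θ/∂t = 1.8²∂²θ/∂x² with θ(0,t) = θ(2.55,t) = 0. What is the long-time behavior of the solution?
As t → ∞, θ → 0. Damping (γ=3.7) dissipates energy; oscillations decay exponentially.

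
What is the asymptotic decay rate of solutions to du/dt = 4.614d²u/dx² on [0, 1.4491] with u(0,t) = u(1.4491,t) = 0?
Eigenvalues: λₙ = 4.614n²π²/1.4491².
First three modes:
  n=1: λ₁ = 4.614π²/1.4491² ≈ 21.686
  n=2: λ₂ = 18.456π²/1.4491² ≈ 86.744 (4× faster decay)
  n=3: λ₃ = 41.526π²/1.4491² ≈ 195.175 (9× faster decay)
As t → ∞, higher modes decay exponentially faster. The n=1 mode dominates: u ~ c₁ sin(πx/1.4491) e^{-λ₁t}.
Decay rate: λ₁ = 4.614π²/1.4491² ≈ 21.686.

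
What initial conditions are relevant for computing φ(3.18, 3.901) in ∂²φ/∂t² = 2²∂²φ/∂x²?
Domain of dependence: [-4.622, 10.982]. Signals travel at speed 2, so data within |x - 3.18| ≤ 2·3.901 = 7.802 can reach the point.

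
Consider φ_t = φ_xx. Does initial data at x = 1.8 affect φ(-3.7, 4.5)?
Yes, for any finite x. The heat equation has infinite propagation speed, so all initial data affects all points at any t > 0.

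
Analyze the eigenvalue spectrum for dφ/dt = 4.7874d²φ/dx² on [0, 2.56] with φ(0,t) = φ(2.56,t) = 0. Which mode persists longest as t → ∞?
Eigenvalues: λₙ = 4.7874n²π²/2.56².
First three modes:
  n=1: λ₁ = 4.7874π²/2.56² ≈ 7.21
  n=2: λ₂ = 19.1496π²/2.56² ≈ 28.839 (4× faster decay)
  n=3: λ₃ = 43.0866π²/2.56² ≈ 64.888 (9× faster decay)
As t → ∞, higher modes decay exponentially faster. The n=1 mode dominates: φ ~ c₁ sin(πx/2.56) e^{-λ₁t}.
Decay rate: λ₁ = 4.7874π²/2.56² ≈ 7.21.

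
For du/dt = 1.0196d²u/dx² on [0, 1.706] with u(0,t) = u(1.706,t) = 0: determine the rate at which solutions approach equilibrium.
Eigenvalues: λₙ = 1.0196n²π²/1.706².
First three modes:
  n=1: λ₁ = 1.0196π²/1.706² ≈ 3.458
  n=2: λ₂ = 4.0784π²/1.706² ≈ 13.83 (4× faster decay)
  n=3: λ₃ = 9.1764π²/1.706² ≈ 31.118 (9× faster decay)
As t → ∞, higher modes decay exponentially faster. The n=1 mode dominates: u ~ c₁ sin(πx/1.706) e^{-λ₁t}.
Decay rate: λ₁ = 1.0196π²/1.706² ≈ 3.458.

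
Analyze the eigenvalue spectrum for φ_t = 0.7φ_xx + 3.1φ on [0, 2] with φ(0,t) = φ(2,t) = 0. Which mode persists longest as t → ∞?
Eigenvalues: λₙ = 0.7n²π²/2² - 3.1.
First three modes:
  n=1: λ₁ = 0.7π²/2² - 3.1 ≈ -1.373
  n=2: λ₂ = 2.8π²/2² - 3.1 ≈ 3.809
  n=3: λ₃ = 6.3π²/2² - 3.1 ≈ 12.445
Since 0.7π²/2² ≈ 1.727 < 3.1, λ₁ < 0.
The n=1 mode grows fastest (−λₙ is largest for n=1) → dominates.
Asymptotic: φ ~ c₁ sin(πx/2) e^{1.373t} (exponential growth at rate −λ₁ ≈ 1.373).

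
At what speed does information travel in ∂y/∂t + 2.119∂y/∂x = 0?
Speed = 2.119. Information travels along x - 2.119t = const (rightward).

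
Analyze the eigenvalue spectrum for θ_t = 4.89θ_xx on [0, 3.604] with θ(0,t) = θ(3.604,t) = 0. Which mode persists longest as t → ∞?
Eigenvalues: λₙ = 4.89n²π²/3.604².
First three modes:
  n=1: λ₁ = 4.89π²/3.604² ≈ 3.716
  n=2: λ₂ = 19.56π²/3.604² ≈ 14.863 (4× faster decay)
  n=3: λ₃ = 44.01π²/3.604² ≈ 33.441 (9× faster decay)
As t → ∞, higher modes decay exponentially faster. The n=1 mode dominates: θ ~ c₁ sin(πx/3.604) e^{-λ₁t}.
Decay rate: λ₁ = 4.89π²/3.604² ≈ 3.716.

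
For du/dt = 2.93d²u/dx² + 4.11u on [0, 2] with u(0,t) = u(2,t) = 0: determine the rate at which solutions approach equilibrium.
Eigenvalues: λₙ = 2.93n²π²/2² - 4.11.
First three modes:
  n=1: λ₁ = 2.93π²/2² - 4.11 ≈ 3.119
  n=2: λ₂ = 11.72π²/2² - 4.11 ≈ 24.808
  n=3: λ₃ = 26.37π²/2² - 4.11 ≈ 60.955
Since 2.93π²/2² ≈ 7.229 > 4.11, all λₙ > 0.
The n=1 mode decays slowest → dominates as t → ∞.
Asymptotic: u ~ c₁ sin(πx/2) e^{-λ₁t} with decay rate λ₁ ≈ 3.119.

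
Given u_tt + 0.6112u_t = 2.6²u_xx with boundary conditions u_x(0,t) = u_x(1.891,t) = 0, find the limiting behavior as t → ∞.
u → constant (steady state). Damping (γ=0.6112) dissipates the nonconstant modes; with Neumann BCs the spatial average obeys M''+γM'=0 and tends to a finite limit.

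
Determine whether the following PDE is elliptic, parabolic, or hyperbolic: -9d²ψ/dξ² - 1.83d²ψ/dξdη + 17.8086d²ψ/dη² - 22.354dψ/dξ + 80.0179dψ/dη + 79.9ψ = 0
Coefficients: A = -9, B = -1.83, C = 17.8086. B² - 4AC = 644.4585, which is positive, so the equation is hyperbolic.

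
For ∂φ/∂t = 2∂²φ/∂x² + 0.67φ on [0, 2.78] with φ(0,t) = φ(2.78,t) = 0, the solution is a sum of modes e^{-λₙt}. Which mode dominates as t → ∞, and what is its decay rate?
Eigenvalues: λₙ = 2n²π²/2.78² - 0.67.
First three modes:
  n=1: λ₁ = 2π²/2.78² - 0.67 ≈ 1.884
  n=2: λ₂ = 8π²/2.78² - 0.67 ≈ 9.546
  n=3: λ₃ = 18π²/2.78² - 0.67 ≈ 22.317
Since 2π²/2.78² ≈ 2.554 > 0.67, all λₙ > 0.
The n=1 mode decays slowest → dominates as t → ∞.
Asymptotic: φ ~ c₁ sin(πx/2.78) e^{-λ₁t} with decay rate λ₁ ≈ 1.884.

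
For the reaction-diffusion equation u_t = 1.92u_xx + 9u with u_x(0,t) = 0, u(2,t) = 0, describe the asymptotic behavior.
u grows unboundedly. Reaction dominates diffusion (r=9 > κπ²/(4L²)≈1.18); solution grows exponentially.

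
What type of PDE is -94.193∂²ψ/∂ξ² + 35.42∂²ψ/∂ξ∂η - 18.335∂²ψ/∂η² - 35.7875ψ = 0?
With A = -94.193, B = 35.42, C = -18.335, the discriminant is -5653.53822. This is an elliptic PDE.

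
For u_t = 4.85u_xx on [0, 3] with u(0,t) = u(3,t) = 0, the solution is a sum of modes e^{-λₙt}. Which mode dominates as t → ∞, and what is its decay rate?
Eigenvalues: λₙ = 4.85n²π²/3².
First three modes:
  n=1: λ₁ = 4.85π²/3² ≈ 5.319
  n=2: λ₂ = 19.4π²/3² ≈ 21.274 (4× faster decay)
  n=3: λ₃ = 43.65π²/3² ≈ 47.868 (9× faster decay)
As t → ∞, higher modes decay exponentially faster. The n=1 mode dominates: u ~ c₁ sin(πx/3) e^{-λ₁t}.
Decay rate: λ₁ = 4.85π²/3² ≈ 5.319.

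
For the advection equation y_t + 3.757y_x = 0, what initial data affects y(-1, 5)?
A single point: x = -19.785. The characteristic through (-1, 5) is x - 3.757t = const, so x = -1 - 3.757·5 = -19.785.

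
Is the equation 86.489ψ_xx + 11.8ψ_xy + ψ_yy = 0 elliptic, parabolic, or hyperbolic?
Computing B² - 4AC with A = 86.489, B = 11.8, C = 1: discriminant = -206.716 (negative). Answer: elliptic.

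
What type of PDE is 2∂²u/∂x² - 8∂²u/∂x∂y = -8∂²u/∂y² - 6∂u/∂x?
Rewriting in standard form: 2∂²u/∂x² - 8∂²u/∂x∂y + 8∂²u/∂y² + 6∂u/∂x = 0. With A = 2, B = -8, C = 8, the discriminant is 0. This is a parabolic PDE.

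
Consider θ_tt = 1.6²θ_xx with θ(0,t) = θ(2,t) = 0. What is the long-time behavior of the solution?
As t → ∞, θ oscillates (no decay). Energy is conserved; the solution oscillates indefinitely as standing waves.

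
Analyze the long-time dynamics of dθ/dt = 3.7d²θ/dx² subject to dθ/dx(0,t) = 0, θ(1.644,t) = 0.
Long-time behavior: θ → 0. Heat escapes through the Dirichlet boundary.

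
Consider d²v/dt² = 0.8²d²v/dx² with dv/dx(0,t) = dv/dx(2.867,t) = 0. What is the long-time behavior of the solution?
As t → ∞, v oscillates about a mean that drifts linearly in t (generically unbounded; no decay). There is no damping, so the nonconstant modes persist as standing waves (energy conserved, no decay). But with Neumann conditions at both ends the constant mode has eigenvalue 0: the spatial mean M(t) of v satisfies M'' = 0, so M(t) = M(0) + M'(0)·t. Unless the initial velocity has zero mean (∫v_t(x,0)dx = 0), the solution grows linearly in t (unbounded, though not exponentially); if it does have zero mean, the solution stays bounded and simply oscillates.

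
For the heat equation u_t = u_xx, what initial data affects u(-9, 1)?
The entire real line. The heat equation has infinite propagation speed: any initial disturbance instantly affects all points (though exponentially small far away).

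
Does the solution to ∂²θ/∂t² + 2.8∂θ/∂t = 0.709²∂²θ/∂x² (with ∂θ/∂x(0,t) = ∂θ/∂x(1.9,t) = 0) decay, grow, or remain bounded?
θ → constant (steady state). Damping (γ=2.8) dissipates the nonconstant modes; with Neumann BCs the spatial average obeys M''+γM'=0 and tends to a finite limit.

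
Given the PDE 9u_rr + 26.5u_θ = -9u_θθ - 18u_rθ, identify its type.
Rewriting in standard form: 9u_rr + 18u_rθ + 9u_θθ + 26.5u_θ = 0. The second-order coefficients are A = 9, B = 18, C = 9. Since B² - 4AC = 0 = 0, this is a parabolic PDE.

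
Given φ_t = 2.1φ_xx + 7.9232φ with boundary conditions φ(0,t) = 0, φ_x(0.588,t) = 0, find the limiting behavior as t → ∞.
φ → 0. Diffusion dominates reaction (r=7.9232 < κπ²/(4L²)≈14.99); solution decays.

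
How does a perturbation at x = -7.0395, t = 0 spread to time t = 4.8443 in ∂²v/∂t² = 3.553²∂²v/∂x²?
Domain of influence: [-24.2512979, 10.1722979]. Data at x = -7.0395 spreads outward at speed 3.553.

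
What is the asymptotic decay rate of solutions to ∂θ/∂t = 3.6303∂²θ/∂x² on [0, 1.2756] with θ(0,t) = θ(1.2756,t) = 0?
Eigenvalues: λₙ = 3.6303n²π²/1.2756².
First three modes:
  n=1: λ₁ = 3.6303π²/1.2756² ≈ 22.02
  n=2: λ₂ = 14.5212π²/1.2756² ≈ 88.079 (4× faster decay)
  n=3: λ₃ = 32.6727π²/1.2756² ≈ 198.178 (9× faster decay)
As t → ∞, higher modes decay exponentially faster. The n=1 mode dominates: θ ~ c₁ sin(πx/1.2756) e^{-λ₁t}.
Decay rate: λ₁ = 3.6303π²/1.2756² ≈ 22.02.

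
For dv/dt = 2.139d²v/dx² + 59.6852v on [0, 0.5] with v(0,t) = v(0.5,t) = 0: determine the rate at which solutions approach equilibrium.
Eigenvalues: λₙ = 2.139n²π²/0.5² - 59.6852.
First three modes:
  n=1: λ₁ = 2.139π²/0.5² - 59.6852 ≈ 24.759
  n=2: λ₂ = 8.556π²/0.5² - 59.6852 ≈ 278.092
  n=3: λ₃ = 19.251π²/0.5² - 59.6852 ≈ 700.314
Since 2.139π²/0.5² ≈ 84.444 > 59.6852, all λₙ > 0.
The n=1 mode decays slowest → dominates as t → ∞.
Asymptotic: v ~ c₁ sin(πx/0.5) e^{-λ₁t} with decay rate λ₁ ≈ 24.759.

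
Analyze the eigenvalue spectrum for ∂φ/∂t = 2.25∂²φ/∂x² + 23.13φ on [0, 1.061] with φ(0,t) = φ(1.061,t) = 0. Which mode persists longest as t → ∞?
Eigenvalues: λₙ = 2.25n²π²/1.061² - 23.13.
First three modes:
  n=1: λ₁ = 2.25π²/1.061² - 23.13 ≈ -3.403
  n=2: λ₂ = 9π²/1.061² - 23.13 ≈ 55.776
  n=3: λ₃ = 20.25π²/1.061² - 23.13 ≈ 154.409
Since 2.25π²/1.061² ≈ 19.727 < 23.13, λ₁ < 0.
The n=1 mode grows fastest (−λₙ is largest for n=1) → dominates.
Asymptotic: φ ~ c₁ sin(πx/1.061) e^{3.403t} (exponential growth at rate −λ₁ ≈ 3.403).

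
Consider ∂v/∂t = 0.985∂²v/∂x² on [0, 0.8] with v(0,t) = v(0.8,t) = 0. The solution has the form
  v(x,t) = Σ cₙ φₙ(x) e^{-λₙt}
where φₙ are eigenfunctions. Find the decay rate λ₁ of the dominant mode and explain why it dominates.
Eigenvalues: λₙ = 0.985n²π²/0.8².
First three modes:
  n=1: λ₁ = 0.985π²/0.8² ≈ 15.19
  n=2: λ₂ = 3.94π²/0.8² ≈ 60.76 (4× faster decay)
  n=3: λ₃ = 8.865π²/0.8² ≈ 136.709 (9× faster decay)
As t → ∞, higher modes decay exponentially faster. The n=1 mode dominates: v ~ c₁ sin(πx/0.8) e^{-λ₁t}.
Decay rate: λ₁ = 0.985π²/0.8² ≈ 15.19.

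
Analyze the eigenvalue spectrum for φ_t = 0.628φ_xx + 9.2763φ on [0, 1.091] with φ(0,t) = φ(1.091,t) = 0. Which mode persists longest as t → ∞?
Eigenvalues: λₙ = 0.628n²π²/1.091² - 9.2763.
First three modes:
  n=1: λ₁ = 0.628π²/1.091² - 9.2763 ≈ -4.069
  n=2: λ₂ = 2.512π²/1.091² - 9.2763 ≈ 11.553
  n=3: λ₃ = 5.652π²/1.091² - 9.2763 ≈ 37.589
Since 0.628π²/1.091² ≈ 5.207 < 9.2763, λ₁ < 0.
The n=1 mode grows fastest (−λₙ is largest for n=1) → dominates.
Asymptotic: φ ~ c₁ sin(πx/1.091) e^{4.069t} (exponential growth at rate −λ₁ ≈ 4.069).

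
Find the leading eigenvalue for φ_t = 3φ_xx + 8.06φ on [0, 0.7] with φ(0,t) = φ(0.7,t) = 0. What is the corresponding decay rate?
Eigenvalues: λₙ = 3n²π²/0.7² - 8.06.
First three modes:
  n=1: λ₁ = 3π²/0.7² - 8.06 ≈ 52.366
  n=2: λ₂ = 12π²/0.7² - 8.06 ≈ 233.645
  n=3: λ₃ = 27π²/0.7² - 8.06 ≈ 535.775
Since 3π²/0.7² ≈ 60.426 > 8.06, all λₙ > 0.
The n=1 mode decays slowest → dominates as t → ∞.
Asymptotic: φ ~ c₁ sin(πx/0.7) e^{-λ₁t} with decay rate λ₁ ≈ 52.366.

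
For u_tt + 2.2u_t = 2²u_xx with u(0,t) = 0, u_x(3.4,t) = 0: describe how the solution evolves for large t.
u → 0. Damping (γ=2.2) dissipates energy; oscillations decay exponentially.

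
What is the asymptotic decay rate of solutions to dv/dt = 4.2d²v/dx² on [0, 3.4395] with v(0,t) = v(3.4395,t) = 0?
Eigenvalues: λₙ = 4.2n²π²/3.4395².
First three modes:
  n=1: λ₁ = 4.2π²/3.4395² ≈ 3.504
  n=2: λ₂ = 16.8π²/3.4395² ≈ 14.016 (4× faster decay)
  n=3: λ₃ = 37.8π²/3.4395² ≈ 31.536 (9× faster decay)
As t → ∞, higher modes decay exponentially faster. The n=1 mode dominates: v ~ c₁ sin(πx/3.4395) e^{-λ₁t}.
Decay rate: λ₁ = 4.2π²/3.4395² ≈ 3.504.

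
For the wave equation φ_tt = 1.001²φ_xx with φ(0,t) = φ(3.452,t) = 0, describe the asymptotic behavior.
φ oscillates (no decay). Energy is conserved; the solution oscillates indefinitely as standing waves.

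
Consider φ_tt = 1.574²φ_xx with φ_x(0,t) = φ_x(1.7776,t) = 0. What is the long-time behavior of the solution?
As t → ∞, φ oscillates about a mean that drifts linearly in t (generically unbounded; no decay). There is no damping, so the nonconstant modes persist as standing waves (energy conserved, no decay). But with Neumann conditions at both ends the constant mode has eigenvalue 0: the spatial mean M(t) of φ satisfies M'' = 0, so M(t) = M(0) + M'(0)·t. Unless the initial velocity has zero mean (∫φ_t(x,0)dx = 0), the solution grows linearly in t (unbounded, though not exponentially); if it does have zero mean, the solution stays bounded and simply oscillates.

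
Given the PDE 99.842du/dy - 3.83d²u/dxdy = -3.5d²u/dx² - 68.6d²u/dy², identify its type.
Rewriting in standard form: 3.5d²u/dx² - 3.83d²u/dxdy + 68.6d²u/dy² + 99.842du/dy = 0. The second-order coefficients are A = 3.5, B = -3.83, C = 68.6. Since B² - 4AC = -945.7311 < 0, this is an elliptic PDE.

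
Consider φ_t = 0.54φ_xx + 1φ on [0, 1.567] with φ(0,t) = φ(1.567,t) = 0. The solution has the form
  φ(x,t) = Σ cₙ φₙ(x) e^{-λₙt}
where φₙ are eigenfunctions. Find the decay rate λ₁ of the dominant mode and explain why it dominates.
Eigenvalues: λₙ = 0.54n²π²/1.567² - 1.
First three modes:
  n=1: λ₁ = 0.54π²/1.567² - 1 ≈ 1.17
  n=2: λ₂ = 2.16π²/1.567² - 1 ≈ 7.682
  n=3: λ₃ = 4.86π²/1.567² - 1 ≈ 18.534
Since 0.54π²/1.567² ≈ 2.17 > 1, all λₙ > 0.
The n=1 mode decays slowest → dominates as t → ∞.
Asymptotic: φ ~ c₁ sin(πx/1.567) e^{-λ₁t} with decay rate λ₁ ≈ 1.17.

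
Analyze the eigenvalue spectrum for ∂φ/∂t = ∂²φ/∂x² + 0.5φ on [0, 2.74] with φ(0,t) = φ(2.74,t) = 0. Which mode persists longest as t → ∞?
Eigenvalues: λₙ = n²π²/2.74² - 0.5.
First three modes:
  n=1: λ₁ = π²/2.74² - 0.5 ≈ 0.815
  n=2: λ₂ = 4π²/2.74² - 0.5 ≈ 4.758
  n=3: λ₃ = 9π²/2.74² - 0.5 ≈ 11.332
Since π²/2.74² ≈ 1.315 > 0.5, all λₙ > 0.
The n=1 mode decays slowest → dominates as t → ∞.
Asymptotic: φ ~ c₁ sin(πx/2.74) e^{-λ₁t} with decay rate λ₁ ≈ 0.815.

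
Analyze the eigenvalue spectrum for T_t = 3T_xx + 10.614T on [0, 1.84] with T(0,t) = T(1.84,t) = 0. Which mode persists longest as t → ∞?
Eigenvalues: λₙ = 3n²π²/1.84² - 10.614.
First three modes:
  n=1: λ₁ = 3π²/1.84² - 10.614 ≈ -1.868
  n=2: λ₂ = 12π²/1.84² - 10.614 ≈ 24.368
  n=3: λ₃ = 27π²/1.84² - 10.614 ≈ 68.096
Since 3π²/1.84² ≈ 8.746 < 10.614, λ₁ < 0.
The n=1 mode grows fastest (−λₙ is largest for n=1) → dominates.
Asymptotic: T ~ c₁ sin(πx/1.84) e^{1.868t} (exponential growth at rate −λ₁ ≈ 1.868).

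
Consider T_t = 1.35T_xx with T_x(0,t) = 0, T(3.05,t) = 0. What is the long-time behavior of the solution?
As t → ∞, T → 0. Heat escapes through the Dirichlet boundary.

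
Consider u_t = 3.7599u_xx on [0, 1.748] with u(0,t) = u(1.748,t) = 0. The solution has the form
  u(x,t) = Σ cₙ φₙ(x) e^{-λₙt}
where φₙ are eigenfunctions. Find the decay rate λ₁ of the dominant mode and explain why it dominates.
Eigenvalues: λₙ = 3.7599n²π²/1.748².
First three modes:
  n=1: λ₁ = 3.7599π²/1.748² ≈ 12.145
  n=2: λ₂ = 15.0396π²/1.748² ≈ 48.58 (4× faster decay)
  n=3: λ₃ = 33.8391π²/1.748² ≈ 109.304 (9× faster decay)
As t → ∞, higher modes decay exponentially faster. The n=1 mode dominates: u ~ c₁ sin(πx/1.748) e^{-λ₁t}.
Decay rate: λ₁ = 3.7599π²/1.748² ≈ 12.145.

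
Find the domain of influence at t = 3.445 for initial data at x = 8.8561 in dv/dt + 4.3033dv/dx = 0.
At x = 23.6809685. The characteristic carries data from (8.8561, 0) to (23.6809685, 3.445).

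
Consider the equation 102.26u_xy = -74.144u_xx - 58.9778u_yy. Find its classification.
Rewriting in standard form: 74.144u_xx + 102.26u_xy + 58.9778u_yy = 0. Elliptic. (A = 74.144, B = 102.26, C = 58.9778 gives B² - 4AC = -7034.2924128.)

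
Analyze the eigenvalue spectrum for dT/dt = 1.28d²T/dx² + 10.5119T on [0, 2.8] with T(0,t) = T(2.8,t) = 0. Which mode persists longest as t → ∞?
Eigenvalues: λₙ = 1.28n²π²/2.8² - 10.5119.
First three modes:
  n=1: λ₁ = 1.28π²/2.8² - 10.5119 ≈ -8.901
  n=2: λ₂ = 5.12π²/2.8² - 10.5119 ≈ -4.066
  n=3: λ₃ = 11.52π²/2.8² - 10.5119 ≈ 3.99
Since 1.28π²/2.8² ≈ 1.611 < 10.5119, λ₁ < 0.
The n=1 mode grows fastest (−λₙ is largest for n=1) → dominates.
Asymptotic: T ~ c₁ sin(πx/2.8) e^{8.901t} (exponential growth at rate −λ₁ ≈ 8.901).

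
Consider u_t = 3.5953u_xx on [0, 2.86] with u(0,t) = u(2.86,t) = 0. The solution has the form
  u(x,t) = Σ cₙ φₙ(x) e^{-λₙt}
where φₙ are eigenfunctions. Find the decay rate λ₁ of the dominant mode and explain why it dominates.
Eigenvalues: λₙ = 3.5953n²π²/2.86².
First three modes:
  n=1: λ₁ = 3.5953π²/2.86² ≈ 4.338
  n=2: λ₂ = 14.3812π²/2.86² ≈ 17.353 (4× faster decay)
  n=3: λ₃ = 32.3577π²/2.86² ≈ 39.043 (9× faster decay)
As t → ∞, higher modes decay exponentially faster. The n=1 mode dominates: u ~ c₁ sin(πx/2.86) e^{-λ₁t}.
Decay rate: λ₁ = 3.5953π²/2.86² ≈ 4.338.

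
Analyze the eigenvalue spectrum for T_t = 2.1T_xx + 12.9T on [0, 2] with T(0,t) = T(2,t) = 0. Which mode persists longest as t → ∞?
Eigenvalues: λₙ = 2.1n²π²/2² - 12.9.
First three modes:
  n=1: λ₁ = 2.1π²/2² - 12.9 ≈ -7.718
  n=2: λ₂ = 8.4π²/2² - 12.9 ≈ 7.826
  n=3: λ₃ = 18.9π²/2² - 12.9 ≈ 33.734
Since 2.1π²/2² ≈ 5.182 < 12.9, λ₁ < 0.
The n=1 mode grows fastest (−λₙ is largest for n=1) → dominates.
Asymptotic: T ~ c₁ sin(πx/2) e^{7.718t} (exponential growth at rate −λ₁ ≈ 7.718).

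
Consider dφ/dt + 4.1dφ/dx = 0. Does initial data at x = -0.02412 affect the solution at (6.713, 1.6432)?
Yes. The characteristic through (6.713, 1.6432) passes through x = -0.02412.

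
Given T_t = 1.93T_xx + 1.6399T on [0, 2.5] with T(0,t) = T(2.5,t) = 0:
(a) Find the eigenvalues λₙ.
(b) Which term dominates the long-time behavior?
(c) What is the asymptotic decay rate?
Eigenvalues: λₙ = 1.93n²π²/2.5² - 1.6399.
First three modes:
  n=1: λ₁ = 1.93π²/2.5² - 1.6399 ≈ 1.408
  n=2: λ₂ = 7.72π²/2.5² - 1.6399 ≈ 10.551
  n=3: λ₃ = 17.37π²/2.5² - 1.6399 ≈ 25.79
Since 1.93π²/2.5² ≈ 3.048 > 1.6399, all λₙ > 0.
The n=1 mode decays slowest → dominates as t → ∞.
Asymptotic: T ~ c₁ sin(πx/2.5) e^{-λ₁t} with decay rate λ₁ ≈ 1.408.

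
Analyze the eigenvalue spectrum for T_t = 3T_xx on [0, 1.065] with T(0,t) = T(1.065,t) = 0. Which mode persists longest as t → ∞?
Eigenvalues: λₙ = 3n²π²/1.065².
First three modes:
  n=1: λ₁ = 3π²/1.065² ≈ 26.105
  n=2: λ₂ = 12π²/1.065² ≈ 104.42 (4× faster decay)
  n=3: λ₃ = 27π²/1.065² ≈ 234.944 (9× faster decay)
As t → ∞, higher modes decay exponentially faster. The n=1 mode dominates: T ~ c₁ sin(πx/1.065) e^{-λ₁t}.
Decay rate: λ₁ = 3π²/1.065² ≈ 26.105.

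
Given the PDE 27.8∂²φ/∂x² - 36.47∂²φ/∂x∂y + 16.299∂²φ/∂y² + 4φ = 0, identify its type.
The second-order coefficients are A = 27.8, B = -36.47, C = 16.299. Since B² - 4AC = -482.3879 < 0, this is an elliptic PDE.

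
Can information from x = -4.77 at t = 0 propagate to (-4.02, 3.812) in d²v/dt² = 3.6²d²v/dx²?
Yes. The domain of dependence is [-17.7432, 9.7032], and -4.77 ∈ [-17.7432, 9.7032].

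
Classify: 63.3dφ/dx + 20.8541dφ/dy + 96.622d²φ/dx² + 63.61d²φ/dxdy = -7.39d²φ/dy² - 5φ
Rewriting in standard form: 96.622d²φ/dx² + 63.61d²φ/dxdy + 7.39d²φ/dy² + 63.3dφ/dx + 20.8541dφ/dy + 5φ = 0. Hyperbolic (discriminant = 1190.08578).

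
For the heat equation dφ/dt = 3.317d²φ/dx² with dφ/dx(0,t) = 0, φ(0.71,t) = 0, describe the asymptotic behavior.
φ → 0. Heat escapes through the Dirichlet boundary.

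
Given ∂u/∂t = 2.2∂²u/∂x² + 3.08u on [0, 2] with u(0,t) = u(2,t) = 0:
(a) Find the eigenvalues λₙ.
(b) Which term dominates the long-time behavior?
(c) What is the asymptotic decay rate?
Eigenvalues: λₙ = 2.2n²π²/2² - 3.08.
First three modes:
  n=1: λ₁ = 2.2π²/2² - 3.08 ≈ 2.348
  n=2: λ₂ = 8.8π²/2² - 3.08 ≈ 18.633
  n=3: λ₃ = 19.8π²/2² - 3.08 ≈ 45.775
Since 2.2π²/2² ≈ 5.428 > 3.08, all λₙ > 0.
The n=1 mode decays slowest → dominates as t → ∞.
Asymptotic: u ~ c₁ sin(πx/2) e^{-λ₁t} with decay rate λ₁ ≈ 2.348.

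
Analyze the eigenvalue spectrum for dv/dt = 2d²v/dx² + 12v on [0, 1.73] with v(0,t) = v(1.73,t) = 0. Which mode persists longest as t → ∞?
Eigenvalues: λₙ = 2n²π²/1.73² - 12.
First three modes:
  n=1: λ₁ = 2π²/1.73² - 12 ≈ -5.405
  n=2: λ₂ = 8π²/1.73² - 12 ≈ 14.381
  n=3: λ₃ = 18π²/1.73² - 12 ≈ 47.358
Since 2π²/1.73² ≈ 6.595 < 12, λ₁ < 0.
The n=1 mode grows fastest (−λₙ is largest for n=1) → dominates.
Asymptotic: v ~ c₁ sin(πx/1.73) e^{5.405t} (exponential growth at rate −λ₁ ≈ 5.405).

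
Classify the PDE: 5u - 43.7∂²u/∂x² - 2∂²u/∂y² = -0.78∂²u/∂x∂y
Rewriting in standard form: -43.7∂²u/∂x² + 0.78∂²u/∂x∂y - 2∂²u/∂y² + 5u = 0. A = -43.7, B = 0.78, C = -2. Discriminant B² - 4AC = -348.9916. Since -348.9916 < 0, elliptic.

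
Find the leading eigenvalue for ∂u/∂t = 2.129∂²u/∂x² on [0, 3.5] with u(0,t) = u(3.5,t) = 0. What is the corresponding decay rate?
Eigenvalues: λₙ = 2.129n²π²/3.5².
First three modes:
  n=1: λ₁ = 2.129π²/3.5² ≈ 1.715
  n=2: λ₂ = 8.516π²/3.5² ≈ 6.861 (4× faster decay)
  n=3: λ₃ = 19.161π²/3.5² ≈ 15.438 (9× faster decay)
As t → ∞, higher modes decay exponentially faster. The n=1 mode dominates: u ~ c₁ sin(πx/3.5) e^{-λ₁t}.
Decay rate: λ₁ = 2.129π²/3.5² ≈ 1.715.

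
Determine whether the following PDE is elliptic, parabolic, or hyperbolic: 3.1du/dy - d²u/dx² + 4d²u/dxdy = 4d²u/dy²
Rewriting in standard form: -d²u/dx² + 4d²u/dxdy - 4d²u/dy² + 3.1du/dy = 0. Coefficients: A = -1, B = 4, C = -4. B² - 4AC = 0, which is zero, so the equation is parabolic.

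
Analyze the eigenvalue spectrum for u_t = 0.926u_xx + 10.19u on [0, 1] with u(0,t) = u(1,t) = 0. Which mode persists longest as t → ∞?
Eigenvalues: λₙ = 0.926n²π²/1² - 10.19.
First three modes:
  n=1: λ₁ = 0.926π² - 10.19 ≈ -1.051
  n=2: λ₂ = 3.704π² - 10.19 ≈ 26.367
  n=3: λ₃ = 8.334π² - 10.19 ≈ 72.063
Since 0.926π² ≈ 9.139 < 10.19, λ₁ < 0.
The n=1 mode grows fastest (−λₙ is largest for n=1) → dominates.
Asymptotic: u ~ c₁ sin(πx/1) e^{1.051t} (exponential growth at rate −λ₁ ≈ 1.051).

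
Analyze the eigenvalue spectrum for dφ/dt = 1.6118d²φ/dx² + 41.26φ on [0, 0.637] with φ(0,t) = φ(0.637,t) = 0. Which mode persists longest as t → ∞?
Eigenvalues: λₙ = 1.6118n²π²/0.637² - 41.26.
First three modes:
  n=1: λ₁ = 1.6118π²/0.637² - 41.26 ≈ -2.056
  n=2: λ₂ = 6.4472π²/0.637² - 41.26 ≈ 115.557
  n=3: λ₃ = 14.5062π²/0.637² - 41.26 ≈ 311.577
Since 1.6118π²/0.637² ≈ 39.204 < 41.26, λ₁ < 0.
The n=1 mode grows fastest (−λₙ is largest for n=1) → dominates.
Asymptotic: φ ~ c₁ sin(πx/0.637) e^{2.056t} (exponential growth at rate −λ₁ ≈ 2.056).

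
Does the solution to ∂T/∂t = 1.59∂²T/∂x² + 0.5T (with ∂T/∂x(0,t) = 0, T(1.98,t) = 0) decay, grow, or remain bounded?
T → 0. Diffusion dominates reaction (r=0.5 < κπ²/(4L²)≈1); solution decays.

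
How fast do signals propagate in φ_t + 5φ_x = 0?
Speed = 5. Information travels along x - 5t = const (rightward).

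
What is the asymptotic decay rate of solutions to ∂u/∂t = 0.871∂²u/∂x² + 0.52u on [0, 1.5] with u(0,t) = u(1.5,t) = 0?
Eigenvalues: λₙ = 0.871n²π²/1.5² - 0.52.
First three modes:
  n=1: λ₁ = 0.871π²/1.5² - 0.52 ≈ 3.301
  n=2: λ₂ = 3.484π²/1.5² - 0.52 ≈ 14.763
  n=3: λ₃ = 7.839π²/1.5² - 0.52 ≈ 33.866
Since 0.871π²/1.5² ≈ 3.821 > 0.52, all λₙ > 0.
The n=1 mode decays slowest → dominates as t → ∞.
Asymptotic: u ~ c₁ sin(πx/1.5) e^{-λ₁t} with decay rate λ₁ ≈ 3.301.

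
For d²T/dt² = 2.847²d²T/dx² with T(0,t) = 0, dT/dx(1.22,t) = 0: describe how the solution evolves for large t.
T oscillates (no decay). Energy is conserved; the solution oscillates indefinitely as standing waves.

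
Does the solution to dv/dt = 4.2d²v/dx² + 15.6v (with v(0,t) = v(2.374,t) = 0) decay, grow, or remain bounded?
v grows unboundedly. Reaction dominates diffusion (r=15.6 > κπ²/L²≈7.36); solution grows exponentially.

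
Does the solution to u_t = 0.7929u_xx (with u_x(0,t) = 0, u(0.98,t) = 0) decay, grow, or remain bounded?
u → 0. Heat escapes through the Dirichlet boundary.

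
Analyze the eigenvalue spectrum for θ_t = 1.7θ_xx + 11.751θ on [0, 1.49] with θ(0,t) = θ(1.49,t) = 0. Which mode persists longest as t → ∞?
Eigenvalues: λₙ = 1.7n²π²/1.49² - 11.751.
First three modes:
  n=1: λ₁ = 1.7π²/1.49² - 11.751 ≈ -4.194
  n=2: λ₂ = 6.8π²/1.49² - 11.751 ≈ 18.479
  n=3: λ₃ = 15.3π²/1.49² - 11.751 ≈ 56.266
Since 1.7π²/1.49² ≈ 7.557 < 11.751, λ₁ < 0.
The n=1 mode grows fastest (−λₙ is largest for n=1) → dominates.
Asymptotic: θ ~ c₁ sin(πx/1.49) e^{4.194t} (exponential growth at rate −λ₁ ≈ 4.194).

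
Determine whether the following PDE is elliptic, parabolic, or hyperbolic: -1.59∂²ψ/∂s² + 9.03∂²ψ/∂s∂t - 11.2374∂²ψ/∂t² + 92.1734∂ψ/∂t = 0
Coefficients: A = -1.59, B = 9.03, C = -11.2374. B² - 4AC = 10.071036, which is positive, so the equation is hyperbolic.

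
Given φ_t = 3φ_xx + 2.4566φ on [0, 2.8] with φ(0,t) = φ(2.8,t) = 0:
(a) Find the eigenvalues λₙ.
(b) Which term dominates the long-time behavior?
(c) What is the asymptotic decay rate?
Eigenvalues: λₙ = 3n²π²/2.8² - 2.4566.
First three modes:
  n=1: λ₁ = 3π²/2.8² - 2.4566 ≈ 1.32
  n=2: λ₂ = 12π²/2.8² - 2.4566 ≈ 12.65
  n=3: λ₃ = 27π²/2.8² - 2.4566 ≈ 31.533
Since 3π²/2.8² ≈ 3.777 > 2.4566, all λₙ > 0.
The n=1 mode decays slowest → dominates as t → ∞.
Asymptotic: φ ~ c₁ sin(πx/2.8) e^{-λ₁t} with decay rate λ₁ ≈ 1.32.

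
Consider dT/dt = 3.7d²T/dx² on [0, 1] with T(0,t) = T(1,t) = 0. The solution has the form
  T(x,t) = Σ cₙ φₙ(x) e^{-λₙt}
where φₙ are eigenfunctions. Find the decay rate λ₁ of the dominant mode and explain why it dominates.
Eigenvalues: λₙ = 3.7n²π².
First three modes:
  n=1: λ₁ = 3.7π² ≈ 36.518
  n=2: λ₂ = 14.8π² ≈ 146.07 (4× faster decay)
  n=3: λ₃ = 33.3π² ≈ 328.658 (9× faster decay)
As t → ∞, higher modes decay exponentially faster. The n=1 mode dominates: T ~ c₁ sin(πx) e^{-λ₁t}.
Decay rate: λ₁ = 3.7π² ≈ 36.518.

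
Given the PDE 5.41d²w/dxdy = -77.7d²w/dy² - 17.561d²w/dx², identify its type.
Rewriting in standard form: 17.561d²w/dx² + 5.41d²w/dxdy + 77.7d²w/dy² = 0. The second-order coefficients are A = 17.561, B = 5.41, C = 77.7. Since B² - 4AC = -5428.6907 < 0, this is an elliptic PDE.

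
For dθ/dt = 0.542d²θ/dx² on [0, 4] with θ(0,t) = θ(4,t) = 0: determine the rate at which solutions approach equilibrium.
Eigenvalues: λₙ = 0.542n²π²/4².
First three modes:
  n=1: λ₁ = 0.542π²/4² ≈ 0.334
  n=2: λ₂ = 2.168π²/4² ≈ 1.337 (4× faster decay)
  n=3: λ₃ = 4.878π²/4² ≈ 3.009 (9× faster decay)
As t → ∞, higher modes decay exponentially faster. The n=1 mode dominates: θ ~ c₁ sin(πx/4) e^{-λ₁t}.
Decay rate: λ₁ = 0.542π²/4² ≈ 0.334.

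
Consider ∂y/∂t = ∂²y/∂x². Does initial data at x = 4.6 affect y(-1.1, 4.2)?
Yes, for any finite x. The heat equation has infinite propagation speed, so all initial data affects all points at any t > 0.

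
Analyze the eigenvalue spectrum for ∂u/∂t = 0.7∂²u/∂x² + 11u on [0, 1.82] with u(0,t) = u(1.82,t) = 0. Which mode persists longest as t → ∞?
Eigenvalues: λₙ = 0.7n²π²/1.82² - 11.
First three modes:
  n=1: λ₁ = 0.7π²/1.82² - 11 ≈ -8.914
  n=2: λ₂ = 2.8π²/1.82² - 11 ≈ -2.657
  n=3: λ₃ = 6.3π²/1.82² - 11 ≈ 7.771
Since 0.7π²/1.82² ≈ 2.086 < 11, λ₁ < 0.
The n=1 mode grows fastest (−λₙ is largest for n=1) → dominates.
Asymptotic: u ~ c₁ sin(πx/1.82) e^{8.914t} (exponential growth at rate −λ₁ ≈ 8.914).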